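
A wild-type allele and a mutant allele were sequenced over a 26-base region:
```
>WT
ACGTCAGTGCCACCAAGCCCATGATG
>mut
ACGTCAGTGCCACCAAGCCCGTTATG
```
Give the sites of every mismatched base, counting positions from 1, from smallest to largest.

21, 23

Scanning 1-based: 21: A/G; 23: G/T.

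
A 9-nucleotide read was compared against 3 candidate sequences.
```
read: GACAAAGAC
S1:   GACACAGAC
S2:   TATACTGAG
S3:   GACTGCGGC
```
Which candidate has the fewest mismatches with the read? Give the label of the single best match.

S1

Hamming distances to read — S1: 1; S2: 5; S3: 4.
Smallest is S1 with 1 mismatch.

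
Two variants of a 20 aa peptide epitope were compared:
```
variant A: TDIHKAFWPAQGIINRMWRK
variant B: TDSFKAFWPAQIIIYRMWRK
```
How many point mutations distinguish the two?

4

The sequences differ at residues 3, 4, 12, 15 (1-based) — 4 in total.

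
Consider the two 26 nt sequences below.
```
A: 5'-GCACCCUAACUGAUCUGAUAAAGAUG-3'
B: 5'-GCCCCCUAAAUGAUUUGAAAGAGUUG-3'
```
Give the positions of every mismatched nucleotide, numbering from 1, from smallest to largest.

3, 10, 15, 19, 21, 24

Scanning 1-based: 3: A/C; 10: C/A; 15: C/U; 19: U/A; 21: A/G; 24: A/U.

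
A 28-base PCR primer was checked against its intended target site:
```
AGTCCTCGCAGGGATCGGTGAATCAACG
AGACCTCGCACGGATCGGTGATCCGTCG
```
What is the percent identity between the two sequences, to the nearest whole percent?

79%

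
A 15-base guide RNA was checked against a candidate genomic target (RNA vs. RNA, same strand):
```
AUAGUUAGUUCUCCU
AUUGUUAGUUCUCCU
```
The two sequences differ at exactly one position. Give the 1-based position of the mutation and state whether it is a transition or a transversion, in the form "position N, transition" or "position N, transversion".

position 3, transversion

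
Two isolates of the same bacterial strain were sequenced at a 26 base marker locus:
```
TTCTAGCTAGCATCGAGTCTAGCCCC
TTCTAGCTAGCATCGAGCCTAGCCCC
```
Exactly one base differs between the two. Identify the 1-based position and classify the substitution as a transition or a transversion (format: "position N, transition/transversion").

position 18, transition

The sequences differ only at position 18: T→C (pyrimidine→pyrimidine), a transition.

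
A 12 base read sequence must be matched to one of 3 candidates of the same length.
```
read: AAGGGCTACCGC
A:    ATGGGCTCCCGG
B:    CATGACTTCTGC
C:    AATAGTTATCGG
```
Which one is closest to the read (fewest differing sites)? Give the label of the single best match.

Hamming distances to read — A: 3; B: 5; C: 5.
Smallest is A with 3 mismatches.

A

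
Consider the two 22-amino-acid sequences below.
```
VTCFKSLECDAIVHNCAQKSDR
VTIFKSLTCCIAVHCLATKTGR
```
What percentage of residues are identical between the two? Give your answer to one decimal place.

54.5%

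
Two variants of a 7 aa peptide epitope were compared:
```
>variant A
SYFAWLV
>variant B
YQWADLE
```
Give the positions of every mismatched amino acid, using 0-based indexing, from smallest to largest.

0, 1, 2, 4, 6

Differences at position 0 (S→Y), position 1 (Y→Q), position 2 (F→W), position 4 (W→D), position 6 (V→E).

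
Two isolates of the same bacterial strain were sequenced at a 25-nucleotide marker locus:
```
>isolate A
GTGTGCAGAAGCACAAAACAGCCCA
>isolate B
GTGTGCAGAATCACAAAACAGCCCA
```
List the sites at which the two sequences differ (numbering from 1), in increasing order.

Differences at site 11 (G→T).

11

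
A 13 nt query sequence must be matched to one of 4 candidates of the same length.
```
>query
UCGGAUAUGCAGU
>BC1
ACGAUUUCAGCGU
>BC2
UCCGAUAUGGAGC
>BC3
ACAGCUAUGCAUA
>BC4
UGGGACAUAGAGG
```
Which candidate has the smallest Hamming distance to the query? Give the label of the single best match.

Hamming distances to query — BC1: 8; BC2: 3; BC3: 5; BC4: 5.
Smallest is BC2 with 3 mismatches.

BC2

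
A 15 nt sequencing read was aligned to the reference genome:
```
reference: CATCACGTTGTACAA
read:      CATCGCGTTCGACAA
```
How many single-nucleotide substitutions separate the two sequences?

3

Mismatches (1-based): site 5: A→G; site 10: G→C; site 11: T→G.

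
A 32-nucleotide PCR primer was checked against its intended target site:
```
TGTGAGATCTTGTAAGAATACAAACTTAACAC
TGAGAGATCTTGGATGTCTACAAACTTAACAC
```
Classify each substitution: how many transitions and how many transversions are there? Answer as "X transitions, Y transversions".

0 transitions, 5 transversions

Mismatches (1-based):
base 3: T→A (pyrimidine→purine, transversion)
base 13: T→G (pyrimidine→purine, transversion)
base 15: A→T (purine→pyrimidine, transversion)
base 17: A→T (purine→pyrimidine, transversion)
base 18: A→C (purine→pyrimidine, transversion)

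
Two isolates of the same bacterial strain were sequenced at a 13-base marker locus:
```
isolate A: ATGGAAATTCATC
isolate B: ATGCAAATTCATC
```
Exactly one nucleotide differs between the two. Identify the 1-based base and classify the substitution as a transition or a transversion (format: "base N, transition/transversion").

Base 4 changes G→C. G is a purine and C is a pyrimidine, so this is a transversion.

base 4, transversion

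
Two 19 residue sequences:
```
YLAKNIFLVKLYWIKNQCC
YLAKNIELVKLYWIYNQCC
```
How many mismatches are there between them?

Comparing position by position, 2 positions differ: 7 (F/E), 15 (K/Y).

2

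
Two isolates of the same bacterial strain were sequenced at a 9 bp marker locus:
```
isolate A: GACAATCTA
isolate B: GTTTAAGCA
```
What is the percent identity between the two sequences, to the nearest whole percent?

6 positions differ (2, 3, 4, 6, 7, 8), so 3 of 9 match: 3/9 = 33.33%.

33%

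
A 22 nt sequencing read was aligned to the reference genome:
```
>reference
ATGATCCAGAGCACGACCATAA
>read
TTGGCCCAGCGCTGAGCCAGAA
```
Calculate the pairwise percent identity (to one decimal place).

59.1%

9 positions differ (1, 4, 5, 10, 13, 14, 15, 16, 20), so 13 of 22 match: 13/22 = 59.09%.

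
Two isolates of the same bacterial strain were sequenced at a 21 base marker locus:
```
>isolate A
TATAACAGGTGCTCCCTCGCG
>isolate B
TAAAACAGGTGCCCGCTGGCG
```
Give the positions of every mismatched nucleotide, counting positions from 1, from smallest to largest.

3, 13, 15, 18

Scanning 1-based: 3: T/A; 13: T/C; 15: C/G; 18: C/G.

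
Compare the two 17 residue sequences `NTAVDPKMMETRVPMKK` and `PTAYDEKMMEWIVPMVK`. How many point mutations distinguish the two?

6

The sequences differ at residues 1, 4, 6, 11, 12, 16 (1-based) — 6 in total.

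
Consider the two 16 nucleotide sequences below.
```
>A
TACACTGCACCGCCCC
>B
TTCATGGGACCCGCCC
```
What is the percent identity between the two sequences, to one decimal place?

Mismatches at positions 2, 5, 6, 8, 12, 13 (1-based): 6 of 16.
Identical positions: 10/16 = 62.5% → 62.5%.

62.5%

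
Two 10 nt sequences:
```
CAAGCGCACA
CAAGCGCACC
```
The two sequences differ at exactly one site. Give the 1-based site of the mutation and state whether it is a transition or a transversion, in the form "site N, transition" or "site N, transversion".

Site 10 changes A→C. A is a purine and C is a pyrimidine, so this is a transversion.

site 10, transversion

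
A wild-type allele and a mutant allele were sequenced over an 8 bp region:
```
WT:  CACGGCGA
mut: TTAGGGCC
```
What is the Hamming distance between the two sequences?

Mismatches (1-based): base 1: C→T; base 2: A→T; base 3: C→A; base 6: C→G; base 7: G→C; base 8: A→C.

6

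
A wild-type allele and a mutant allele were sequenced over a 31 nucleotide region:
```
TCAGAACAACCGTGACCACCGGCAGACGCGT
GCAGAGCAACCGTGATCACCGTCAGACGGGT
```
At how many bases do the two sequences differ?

Comparing position by position, 5 bases differ: 1 (T/G), 6 (A/G), 16 (C/T), 22 (G/T), 29 (C/G).

5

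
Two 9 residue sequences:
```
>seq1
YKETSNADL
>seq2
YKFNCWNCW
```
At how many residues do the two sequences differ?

7

Comparing position by position, 7 residues differ: 3 (E/F), 4 (T/N), 5 (S/C), 6 (N/W), 7 (A/N), 8 (D/C), 9 (L/W).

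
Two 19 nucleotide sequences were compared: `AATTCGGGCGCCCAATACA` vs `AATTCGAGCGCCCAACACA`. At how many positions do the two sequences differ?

Comparing position by position, 2 positions differ: 7 (G/A), 16 (T/C).

2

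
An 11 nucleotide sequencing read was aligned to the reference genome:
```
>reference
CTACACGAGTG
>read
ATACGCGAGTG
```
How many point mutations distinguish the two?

2

Mismatches (1-based): base 1: C→A; base 5: A→G.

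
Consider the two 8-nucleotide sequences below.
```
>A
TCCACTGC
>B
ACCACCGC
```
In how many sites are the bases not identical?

2

The sequences differ at sites 1, 6 (1-based) — 2 in total.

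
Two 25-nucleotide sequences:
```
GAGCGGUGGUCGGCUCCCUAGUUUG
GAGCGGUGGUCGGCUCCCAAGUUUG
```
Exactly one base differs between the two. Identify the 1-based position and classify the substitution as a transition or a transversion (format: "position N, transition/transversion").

The sequences differ only at position 19: U→A (pyrimidine→purine), a transversion.

position 19, transversion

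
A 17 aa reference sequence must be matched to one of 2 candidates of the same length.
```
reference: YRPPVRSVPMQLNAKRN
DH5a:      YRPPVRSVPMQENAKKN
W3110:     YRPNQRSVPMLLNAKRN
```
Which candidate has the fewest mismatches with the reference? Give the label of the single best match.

DH5a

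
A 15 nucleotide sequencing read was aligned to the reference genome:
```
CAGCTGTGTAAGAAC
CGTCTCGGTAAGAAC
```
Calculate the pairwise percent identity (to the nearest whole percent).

73%

4 positions differ (2, 3, 6, 7), so 11 of 15 match: 11/15 = 73.33%.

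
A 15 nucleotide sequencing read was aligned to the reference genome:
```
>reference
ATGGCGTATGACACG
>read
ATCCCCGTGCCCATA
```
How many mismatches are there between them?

The sequences differ at sites 3, 4, 6, 7, 8, 9, 10, 11, 14, 15 (1-based) — 10 in total.

10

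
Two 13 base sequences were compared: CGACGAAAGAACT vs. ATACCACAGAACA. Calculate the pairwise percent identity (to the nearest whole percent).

62%

Mismatches at positions 1, 2, 5, 7, 13 (1-based): 5 of 13.
Identical positions: 8/13 = 61.54% → 62%.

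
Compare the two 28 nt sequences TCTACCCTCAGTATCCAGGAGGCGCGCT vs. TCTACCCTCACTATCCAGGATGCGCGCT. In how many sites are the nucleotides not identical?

2

Mismatches (1-based): site 11: G→C; site 21: G→T.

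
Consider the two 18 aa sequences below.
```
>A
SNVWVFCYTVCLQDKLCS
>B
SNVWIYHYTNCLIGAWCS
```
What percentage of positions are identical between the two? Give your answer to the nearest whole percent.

Mismatches at positions 5, 6, 7, 10, 13, 14, 15, 16 (1-based): 8 of 18.
Identical positions: 10/18 = 55.56% → 56%.

56%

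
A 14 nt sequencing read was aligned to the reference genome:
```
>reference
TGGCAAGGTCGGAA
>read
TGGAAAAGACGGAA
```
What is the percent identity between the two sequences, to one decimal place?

78.6%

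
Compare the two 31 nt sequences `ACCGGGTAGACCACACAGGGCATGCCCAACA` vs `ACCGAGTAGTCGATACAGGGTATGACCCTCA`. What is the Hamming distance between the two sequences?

8

The sequences differ at sites 5, 10, 12, 14, 21, 25, 28, 29 (1-based) — 8 in total.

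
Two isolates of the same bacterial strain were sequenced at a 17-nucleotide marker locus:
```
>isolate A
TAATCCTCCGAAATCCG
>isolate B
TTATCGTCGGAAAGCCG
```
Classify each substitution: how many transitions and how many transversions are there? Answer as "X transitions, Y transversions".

Transitions (purine↔purine or pyrimidine↔pyrimidine): none.
Transversions (purine↔pyrimidine): 2 A→T, 6 C→G, 9 C→G, 14 T→G.

0 transitions, 4 transversions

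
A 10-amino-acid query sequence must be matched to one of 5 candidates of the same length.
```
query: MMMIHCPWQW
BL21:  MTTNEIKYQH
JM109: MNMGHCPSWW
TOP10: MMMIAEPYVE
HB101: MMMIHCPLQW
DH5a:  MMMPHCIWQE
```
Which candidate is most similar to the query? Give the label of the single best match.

HB101

Hamming distances to query — BL21: 8; JM109: 4; TOP10: 5; HB101: 1; DH5a: 3.
Smallest is HB101 with 1 mismatch.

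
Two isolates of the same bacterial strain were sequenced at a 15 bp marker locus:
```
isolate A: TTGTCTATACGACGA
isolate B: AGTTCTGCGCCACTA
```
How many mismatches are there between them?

Comparing position by position, 8 sites differ: 1 (T/A), 2 (T/G), 3 (G/T), 7 (A/G), 8 (T/C), 9 (A/G), 11 (G/C), 14 (G/T).

8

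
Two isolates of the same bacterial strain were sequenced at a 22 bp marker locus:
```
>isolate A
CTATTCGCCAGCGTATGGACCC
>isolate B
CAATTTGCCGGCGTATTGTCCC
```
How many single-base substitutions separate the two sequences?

5

The sequences differ at bases 2, 6, 10, 17, 19 (1-based) — 5 in total.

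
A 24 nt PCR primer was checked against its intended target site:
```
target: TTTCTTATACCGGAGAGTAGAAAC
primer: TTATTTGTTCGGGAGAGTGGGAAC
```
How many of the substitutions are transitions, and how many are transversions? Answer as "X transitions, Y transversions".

Mismatches (1-based):
position 3: T→A (pyrimidine→purine, transversion)
position 4: C→T (pyrimidine→pyrimidine, transition)
position 7: A→G (purine→purine, transition)
position 9: A→T (purine→pyrimidine, transversion)
position 11: C→G (pyrimidine→purine, transversion)
position 19: A→G (purine→purine, transition)
position 21: A→G (purine→purine, transition)

4 transitions, 3 transversions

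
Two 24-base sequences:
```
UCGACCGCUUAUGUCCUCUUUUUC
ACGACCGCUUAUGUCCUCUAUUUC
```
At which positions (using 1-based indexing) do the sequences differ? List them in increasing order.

1, 20

Differences at position 1 (U→A), position 20 (U→A).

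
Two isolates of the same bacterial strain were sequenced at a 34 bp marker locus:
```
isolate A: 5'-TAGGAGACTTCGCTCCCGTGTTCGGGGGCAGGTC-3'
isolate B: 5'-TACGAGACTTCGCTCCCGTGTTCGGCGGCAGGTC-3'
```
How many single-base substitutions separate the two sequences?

2

Mismatches (1-based): site 3: G→C; site 26: G→C.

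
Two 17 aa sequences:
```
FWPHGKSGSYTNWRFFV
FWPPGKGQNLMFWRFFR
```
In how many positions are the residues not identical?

The sequences differ at positions 4, 7, 8, 9, 10, 11, 12, 17 (1-based) — 8 in total.

8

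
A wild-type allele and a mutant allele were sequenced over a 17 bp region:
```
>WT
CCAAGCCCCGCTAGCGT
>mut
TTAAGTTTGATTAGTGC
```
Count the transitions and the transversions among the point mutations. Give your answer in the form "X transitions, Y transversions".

Mismatches (1-based):
base 1: C→T (pyrimidine→pyrimidine, transition)
base 2: C→T (pyrimidine→pyrimidine, transition)
base 6: C→T (pyrimidine→pyrimidine, transition)
base 7: C→T (pyrimidine→pyrimidine, transition)
base 8: C→T (pyrimidine→pyrimidine, transition)
base 9: C→G (pyrimidine→purine, transversion)
base 10: G→A (purine→purine, transition)
base 11: C→T (pyrimidine→pyrimidine, transition)
base 15: C→T (pyrimidine→pyrimidine, transition)
base 17: T→C (pyrimidine→pyrimidine, transition)

9 transitions, 1 transversion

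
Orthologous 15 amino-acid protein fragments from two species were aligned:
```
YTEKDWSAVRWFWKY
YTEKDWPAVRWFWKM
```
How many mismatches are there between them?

2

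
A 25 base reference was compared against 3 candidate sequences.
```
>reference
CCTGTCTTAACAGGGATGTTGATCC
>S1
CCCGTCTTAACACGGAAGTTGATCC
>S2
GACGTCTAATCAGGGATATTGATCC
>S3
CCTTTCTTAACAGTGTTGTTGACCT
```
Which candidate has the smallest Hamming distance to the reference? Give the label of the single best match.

Hamming distances to reference — S1: 3; S2: 6; S3: 5.
Smallest is S1 with 3 mismatches.

S1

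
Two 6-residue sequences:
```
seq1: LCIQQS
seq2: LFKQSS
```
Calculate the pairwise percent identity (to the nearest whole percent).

Mismatches at positions 2, 3, 5 (1-based): 3 of 6.
Identical positions: 3/6 = 50% → 50%.

50%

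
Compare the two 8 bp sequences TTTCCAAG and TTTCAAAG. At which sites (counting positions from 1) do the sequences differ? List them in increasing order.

5

Scanning 1-based: 5: C/A.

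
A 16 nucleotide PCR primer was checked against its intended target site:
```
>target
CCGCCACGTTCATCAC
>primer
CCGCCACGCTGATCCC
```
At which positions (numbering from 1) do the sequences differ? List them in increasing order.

9, 11, 15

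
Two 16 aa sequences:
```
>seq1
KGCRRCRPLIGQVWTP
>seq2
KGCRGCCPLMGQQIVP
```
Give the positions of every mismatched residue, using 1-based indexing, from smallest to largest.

5, 7, 10, 13, 14, 15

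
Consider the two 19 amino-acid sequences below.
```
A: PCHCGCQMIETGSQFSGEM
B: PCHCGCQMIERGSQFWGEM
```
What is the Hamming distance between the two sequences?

Comparing position by position, 2 positions differ: 11 (T/R), 16 (S/W).

2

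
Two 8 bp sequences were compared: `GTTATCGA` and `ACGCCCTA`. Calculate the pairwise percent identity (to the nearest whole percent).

25%

6 positions differ (1, 2, 3, 4, 5, 7), so 2 of 8 match: 2/8 = 25%.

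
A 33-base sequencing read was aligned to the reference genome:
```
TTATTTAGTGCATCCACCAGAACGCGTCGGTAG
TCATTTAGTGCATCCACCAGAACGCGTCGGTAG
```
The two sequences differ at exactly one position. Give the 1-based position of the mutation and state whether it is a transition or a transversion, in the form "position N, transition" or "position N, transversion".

Position 2 changes T→C. T is a pyrimidine and C is a pyrimidine, so this is a transition.

position 2, transition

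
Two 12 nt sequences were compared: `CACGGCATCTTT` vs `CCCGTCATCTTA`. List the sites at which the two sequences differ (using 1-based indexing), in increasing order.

2, 5, 12

Scanning 1-based: 2: A/C; 5: G/T; 12: T/A.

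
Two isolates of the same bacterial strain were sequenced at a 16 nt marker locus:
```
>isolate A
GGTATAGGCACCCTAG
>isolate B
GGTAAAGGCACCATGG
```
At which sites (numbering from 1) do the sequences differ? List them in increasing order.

5, 13, 15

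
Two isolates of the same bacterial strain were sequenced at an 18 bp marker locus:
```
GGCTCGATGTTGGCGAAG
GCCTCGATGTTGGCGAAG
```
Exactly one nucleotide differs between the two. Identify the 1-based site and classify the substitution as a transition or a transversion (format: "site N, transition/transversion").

site 2, transversion

The sequences differ only at site 2: G→C (purine→pyrimidine), a transversion.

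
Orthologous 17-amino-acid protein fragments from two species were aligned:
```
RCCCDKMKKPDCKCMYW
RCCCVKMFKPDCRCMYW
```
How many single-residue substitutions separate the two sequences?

3

Comparing position by position, 3 residues differ: 5 (D/V), 8 (K/F), 13 (K/R).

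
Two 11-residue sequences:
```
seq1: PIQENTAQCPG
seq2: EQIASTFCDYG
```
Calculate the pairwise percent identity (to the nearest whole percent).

9 positions differ (1, 2, 3, 4, 5, 7, 8, 9, 10), so 2 of 11 match: 2/11 = 18.18%.

18%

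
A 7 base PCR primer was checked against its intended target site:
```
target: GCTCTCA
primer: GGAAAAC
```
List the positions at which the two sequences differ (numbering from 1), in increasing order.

2, 3, 4, 5, 6, 7

Scanning 1-based: 2: C/G; 3: T/A; 4: C/A; 5: T/A; 6: C/A; 7: A/C.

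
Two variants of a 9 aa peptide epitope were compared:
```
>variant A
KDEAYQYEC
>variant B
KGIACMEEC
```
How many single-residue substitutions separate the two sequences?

Mismatches (1-based): residue 2: D→G; residue 3: E→I; residue 5: Y→C; residue 6: Q→M; residue 7: Y→E.

5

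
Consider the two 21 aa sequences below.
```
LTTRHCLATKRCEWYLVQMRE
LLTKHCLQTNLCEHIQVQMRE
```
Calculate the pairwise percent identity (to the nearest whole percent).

62%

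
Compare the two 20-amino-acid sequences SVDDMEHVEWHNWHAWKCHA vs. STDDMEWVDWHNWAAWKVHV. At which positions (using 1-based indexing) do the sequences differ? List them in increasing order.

Differences at position 2 (V→T), position 7 (H→W), position 9 (E→D), position 14 (H→A), position 18 (C→V), position 20 (A→V).

2, 7, 9, 14, 18, 20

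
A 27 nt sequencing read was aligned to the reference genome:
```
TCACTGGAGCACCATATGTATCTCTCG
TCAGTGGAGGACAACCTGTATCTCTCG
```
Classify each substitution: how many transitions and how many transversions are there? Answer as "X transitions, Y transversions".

1 transition, 4 transversions

Transitions (purine↔purine or pyrimidine↔pyrimidine): 15 T→C.
Transversions (purine↔pyrimidine): 4 C→G, 10 C→G, 13 C→A, 16 A→C.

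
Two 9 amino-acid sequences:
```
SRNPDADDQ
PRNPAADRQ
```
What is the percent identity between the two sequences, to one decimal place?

3 positions differ (1, 5, 8), so 6 of 9 match: 6/9 = 66.67%.

66.7%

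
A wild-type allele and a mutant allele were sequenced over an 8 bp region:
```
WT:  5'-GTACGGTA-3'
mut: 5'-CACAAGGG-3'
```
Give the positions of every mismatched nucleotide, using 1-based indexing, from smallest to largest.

1, 2, 3, 4, 5, 7, 8

Differences at position 1 (G→C), position 2 (T→A), position 3 (A→C), position 4 (C→A), position 5 (G→A), position 7 (T→G), position 8 (A→G).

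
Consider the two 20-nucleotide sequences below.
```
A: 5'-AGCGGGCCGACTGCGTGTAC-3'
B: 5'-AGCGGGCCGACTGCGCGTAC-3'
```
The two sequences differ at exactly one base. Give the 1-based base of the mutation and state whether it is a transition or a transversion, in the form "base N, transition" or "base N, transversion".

The sequences differ only at base 16: T→C (pyrimidine→pyrimidine), a transition.

base 16, transition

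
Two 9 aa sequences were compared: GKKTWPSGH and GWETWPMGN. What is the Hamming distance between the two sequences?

4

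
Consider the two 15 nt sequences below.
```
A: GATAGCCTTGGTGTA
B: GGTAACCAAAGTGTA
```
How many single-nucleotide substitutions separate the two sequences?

5

Comparing position by position, 5 sites differ: 2 (A/G), 5 (G/A), 8 (T/A), 9 (T/A), 10 (G/A).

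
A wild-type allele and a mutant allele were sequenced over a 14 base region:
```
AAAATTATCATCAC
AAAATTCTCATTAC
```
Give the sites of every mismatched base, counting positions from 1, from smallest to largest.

7, 12

Scanning 1-based: 7: A/C; 12: C/T.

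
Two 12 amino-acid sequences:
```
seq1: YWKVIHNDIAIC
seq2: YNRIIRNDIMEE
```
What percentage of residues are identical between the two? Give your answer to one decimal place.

41.7%

Mismatches at positions 2, 3, 4, 6, 10, 11, 12 (1-based): 7 of 12.
Identical positions: 5/12 = 41.67% → 41.7%.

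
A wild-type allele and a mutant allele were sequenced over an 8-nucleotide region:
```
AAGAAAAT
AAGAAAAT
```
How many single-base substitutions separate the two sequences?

0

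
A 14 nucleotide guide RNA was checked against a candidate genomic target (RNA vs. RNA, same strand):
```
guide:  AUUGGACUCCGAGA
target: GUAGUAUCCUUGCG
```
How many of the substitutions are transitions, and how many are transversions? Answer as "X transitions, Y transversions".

6 transitions, 4 transversions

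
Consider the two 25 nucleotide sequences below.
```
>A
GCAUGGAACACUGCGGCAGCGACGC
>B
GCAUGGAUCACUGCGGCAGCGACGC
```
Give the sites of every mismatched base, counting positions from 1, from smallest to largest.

Differences at site 8 (A→U).

8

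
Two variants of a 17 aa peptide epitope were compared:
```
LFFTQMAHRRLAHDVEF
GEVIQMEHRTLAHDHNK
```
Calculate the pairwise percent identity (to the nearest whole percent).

47%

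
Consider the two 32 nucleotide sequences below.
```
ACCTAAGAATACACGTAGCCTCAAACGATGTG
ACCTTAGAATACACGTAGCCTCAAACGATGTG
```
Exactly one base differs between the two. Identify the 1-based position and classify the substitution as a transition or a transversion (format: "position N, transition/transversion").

The sequences differ only at position 5: A→T (purine→pyrimidine), a transversion.

position 5, transversion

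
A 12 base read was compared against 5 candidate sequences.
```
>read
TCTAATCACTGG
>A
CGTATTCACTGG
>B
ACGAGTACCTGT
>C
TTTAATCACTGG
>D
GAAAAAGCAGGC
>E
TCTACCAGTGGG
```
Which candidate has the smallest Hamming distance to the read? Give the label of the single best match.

C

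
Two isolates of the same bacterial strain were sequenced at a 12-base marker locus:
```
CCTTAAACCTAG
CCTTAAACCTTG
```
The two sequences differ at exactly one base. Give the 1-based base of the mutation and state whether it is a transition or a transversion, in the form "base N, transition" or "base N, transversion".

Base 11 changes A→T. A is a purine and T is a pyrimidine, so this is a transversion.

base 11, transversion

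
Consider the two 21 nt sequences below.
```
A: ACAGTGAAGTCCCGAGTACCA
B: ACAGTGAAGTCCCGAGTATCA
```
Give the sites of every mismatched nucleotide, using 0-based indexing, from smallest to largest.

Differences at site 18 (C→T).

18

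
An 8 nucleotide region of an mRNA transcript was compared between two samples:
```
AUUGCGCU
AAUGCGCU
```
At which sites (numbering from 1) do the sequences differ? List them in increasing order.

Scanning 1-based: 2: U/A.

2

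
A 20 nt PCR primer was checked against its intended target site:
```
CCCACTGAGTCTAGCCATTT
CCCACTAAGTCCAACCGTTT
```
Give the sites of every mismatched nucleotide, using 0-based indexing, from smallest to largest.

Scanning 0-based: 6: G/A; 11: T/C; 13: G/A; 16: A/G.

6, 11, 13, 16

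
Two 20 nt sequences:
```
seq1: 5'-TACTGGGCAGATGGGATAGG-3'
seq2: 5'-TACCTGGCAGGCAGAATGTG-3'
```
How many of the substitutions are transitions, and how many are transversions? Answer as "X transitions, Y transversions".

6 transitions, 2 transversions

Mismatches (1-based):
site 4: T→C (pyrimidine→pyrimidine, transition)
site 5: G→T (purine→pyrimidine, transversion)
site 11: A→G (purine→purine, transition)
site 12: T→C (pyrimidine→pyrimidine, transition)
site 13: G→A (purine→purine, transition)
site 15: G→A (purine→purine, transition)
site 18: A→G (purine→purine, transition)
site 19: G→T (purine→pyrimidine, transversion)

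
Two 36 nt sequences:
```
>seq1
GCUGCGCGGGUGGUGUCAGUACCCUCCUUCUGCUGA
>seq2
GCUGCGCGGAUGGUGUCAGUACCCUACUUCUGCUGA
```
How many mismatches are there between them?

2

Comparing position by position, 2 bases differ: 10 (G/A), 26 (C/A).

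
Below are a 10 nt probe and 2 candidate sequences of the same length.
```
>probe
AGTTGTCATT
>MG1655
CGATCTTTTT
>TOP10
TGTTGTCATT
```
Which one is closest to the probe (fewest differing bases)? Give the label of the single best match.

TOP10

MG1655 differs at 5 bases; TOP10 differs at 1 base. The closest is TOP10.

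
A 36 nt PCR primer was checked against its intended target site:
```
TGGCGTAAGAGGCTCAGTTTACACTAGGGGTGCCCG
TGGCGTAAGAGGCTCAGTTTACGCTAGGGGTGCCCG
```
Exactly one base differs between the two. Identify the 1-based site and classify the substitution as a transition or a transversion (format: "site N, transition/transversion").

Site 23 changes A→G. A is a purine and G is a purine, so this is a transition.

site 23, transition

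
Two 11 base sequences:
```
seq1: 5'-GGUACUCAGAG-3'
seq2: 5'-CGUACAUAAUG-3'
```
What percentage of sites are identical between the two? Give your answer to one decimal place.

Mismatches at positions 1, 6, 7, 9, 10 (1-based): 5 of 11.
Identical positions: 6/11 = 54.55% → 54.5%.

54.5%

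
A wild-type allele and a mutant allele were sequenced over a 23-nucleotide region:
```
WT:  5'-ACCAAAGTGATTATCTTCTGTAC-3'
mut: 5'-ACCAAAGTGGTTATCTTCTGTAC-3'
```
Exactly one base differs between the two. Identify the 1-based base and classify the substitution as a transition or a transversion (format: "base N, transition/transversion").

Base 10 changes A→G. A is a purine and G is a purine, so this is a transition.

base 10, transition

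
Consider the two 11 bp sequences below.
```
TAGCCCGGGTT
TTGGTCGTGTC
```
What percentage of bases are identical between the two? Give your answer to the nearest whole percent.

55%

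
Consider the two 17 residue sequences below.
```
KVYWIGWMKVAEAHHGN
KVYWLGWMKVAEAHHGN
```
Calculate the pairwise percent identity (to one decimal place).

94.1%

Mismatch at position 5 (1-based): 1 of 17.
Identical positions: 16/17 = 94.12% → 94.1%.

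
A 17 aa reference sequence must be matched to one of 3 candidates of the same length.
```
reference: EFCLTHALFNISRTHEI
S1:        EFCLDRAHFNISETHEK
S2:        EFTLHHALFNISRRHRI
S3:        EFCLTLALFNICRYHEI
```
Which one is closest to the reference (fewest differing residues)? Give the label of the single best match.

S3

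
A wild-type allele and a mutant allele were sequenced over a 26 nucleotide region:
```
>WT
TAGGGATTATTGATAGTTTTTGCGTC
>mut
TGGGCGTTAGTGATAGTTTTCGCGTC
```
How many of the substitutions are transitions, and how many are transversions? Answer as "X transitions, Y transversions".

3 transitions, 2 transversions

Transitions (purine↔purine or pyrimidine↔pyrimidine): 2 A→G, 6 A→G, 21 T→C.
Transversions (purine↔pyrimidine): 5 G→C, 10 T→G.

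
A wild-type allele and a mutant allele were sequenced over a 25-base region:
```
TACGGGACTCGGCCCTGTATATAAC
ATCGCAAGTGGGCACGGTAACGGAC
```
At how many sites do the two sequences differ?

12

Comparing position by position, 12 sites differ: 1 (T/A), 2 (A/T), 5 (G/C), 6 (G/A), 8 (C/G), 10 (C/G), 14 (C/A), 16 (T/G), 20 (T/A), 21 (A/C), 22 (T/G), 23 (A/G).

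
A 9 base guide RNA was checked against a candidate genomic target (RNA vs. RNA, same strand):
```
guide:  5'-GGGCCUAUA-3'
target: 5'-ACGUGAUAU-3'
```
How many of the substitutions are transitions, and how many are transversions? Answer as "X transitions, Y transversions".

Mismatches (1-based):
base 1: G→A (purine→purine, transition)
base 2: G→C (purine→pyrimidine, transversion)
base 4: C→U (pyrimidine→pyrimidine, transition)
base 5: C→G (pyrimidine→purine, transversion)
base 6: U→A (pyrimidine→purine, transversion)
base 7: A→U (purine→pyrimidine, transversion)
base 8: U→A (pyrimidine→purine, transversion)
base 9: A→U (purine→pyrimidine, transversion)

2 transitions, 6 transversions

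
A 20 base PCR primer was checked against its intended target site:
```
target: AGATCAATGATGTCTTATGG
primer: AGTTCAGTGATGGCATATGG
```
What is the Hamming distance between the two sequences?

4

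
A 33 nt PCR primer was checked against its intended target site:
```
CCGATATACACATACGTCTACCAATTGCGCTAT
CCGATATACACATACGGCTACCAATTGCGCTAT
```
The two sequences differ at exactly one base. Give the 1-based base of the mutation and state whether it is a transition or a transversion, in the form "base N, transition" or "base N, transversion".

base 17, transversion

Base 17 changes T→G. T is a pyrimidine and G is a purine, so this is a transversion.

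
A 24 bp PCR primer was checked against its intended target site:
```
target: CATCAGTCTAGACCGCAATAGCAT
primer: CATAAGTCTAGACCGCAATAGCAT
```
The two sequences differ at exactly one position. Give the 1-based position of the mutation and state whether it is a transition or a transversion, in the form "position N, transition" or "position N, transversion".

position 4, transversion

The sequences differ only at position 4: C→A (pyrimidine→purine), a transversion.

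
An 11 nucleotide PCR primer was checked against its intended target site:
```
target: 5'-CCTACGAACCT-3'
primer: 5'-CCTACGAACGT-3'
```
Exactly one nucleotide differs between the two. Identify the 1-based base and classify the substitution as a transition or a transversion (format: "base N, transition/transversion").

base 10, transversion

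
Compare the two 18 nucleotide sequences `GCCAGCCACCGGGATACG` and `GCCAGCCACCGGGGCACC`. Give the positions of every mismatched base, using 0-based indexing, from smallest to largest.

Differences at position 13 (A→G), position 14 (T→C), position 17 (G→C).

13, 14, 17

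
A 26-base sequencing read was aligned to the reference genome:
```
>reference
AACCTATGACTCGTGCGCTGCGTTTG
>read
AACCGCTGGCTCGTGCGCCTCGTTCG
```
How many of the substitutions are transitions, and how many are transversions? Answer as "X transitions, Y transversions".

Mismatches (1-based):
site 5: T→G (pyrimidine→purine, transversion)
site 6: A→C (purine→pyrimidine, transversion)
site 9: A→G (purine→purine, transition)
site 19: T→C (pyrimidine→pyrimidine, transition)
site 20: G→T (purine→pyrimidine, transversion)
site 25: T→C (pyrimidine→pyrimidine, transition)

3 transitions, 3 transversions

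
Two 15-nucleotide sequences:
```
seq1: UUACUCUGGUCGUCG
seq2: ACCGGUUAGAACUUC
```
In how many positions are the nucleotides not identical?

Comparing position by position, 12 positions differ: 1 (U/A), 2 (U/C), 3 (A/C), 4 (C/G), 5 (U/G), 6 (C/U), 8 (G/A), 10 (U/A), 11 (C/A), 12 (G/C), 14 (C/U), 15 (G/C).

12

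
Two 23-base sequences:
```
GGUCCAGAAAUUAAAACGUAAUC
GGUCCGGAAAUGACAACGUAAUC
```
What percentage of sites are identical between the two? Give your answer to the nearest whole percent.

87%

Mismatches at positions 6, 12, 14 (1-based): 3 of 23.
Identical positions: 20/23 = 86.96% → 87%.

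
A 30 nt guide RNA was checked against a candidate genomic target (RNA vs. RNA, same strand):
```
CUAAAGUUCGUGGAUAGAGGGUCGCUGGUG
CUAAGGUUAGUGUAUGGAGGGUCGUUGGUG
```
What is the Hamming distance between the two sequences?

The sequences differ at positions 5, 9, 13, 16, 25 (1-based) — 5 in total.

5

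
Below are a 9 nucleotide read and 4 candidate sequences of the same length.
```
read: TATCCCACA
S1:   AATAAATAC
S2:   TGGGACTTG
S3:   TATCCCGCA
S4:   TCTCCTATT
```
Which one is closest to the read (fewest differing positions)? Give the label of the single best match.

S3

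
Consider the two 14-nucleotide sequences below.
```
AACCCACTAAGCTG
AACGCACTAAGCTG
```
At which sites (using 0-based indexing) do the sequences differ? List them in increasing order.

Scanning 0-based: 3: C/G.

3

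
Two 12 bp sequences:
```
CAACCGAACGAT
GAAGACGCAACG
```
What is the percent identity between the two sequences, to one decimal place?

10 positions differ (1, 4, 5, 6, 7, 8, 9, 10, 11, 12), so 2 of 12 match: 2/12 = 16.67%.

16.7%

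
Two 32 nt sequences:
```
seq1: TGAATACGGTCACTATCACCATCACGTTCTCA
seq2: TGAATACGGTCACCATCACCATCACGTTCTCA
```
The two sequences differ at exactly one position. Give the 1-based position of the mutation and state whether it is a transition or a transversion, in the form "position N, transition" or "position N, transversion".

position 14, transition

Position 14 changes T→C. T is a pyrimidine and C is a pyrimidine, so this is a transition.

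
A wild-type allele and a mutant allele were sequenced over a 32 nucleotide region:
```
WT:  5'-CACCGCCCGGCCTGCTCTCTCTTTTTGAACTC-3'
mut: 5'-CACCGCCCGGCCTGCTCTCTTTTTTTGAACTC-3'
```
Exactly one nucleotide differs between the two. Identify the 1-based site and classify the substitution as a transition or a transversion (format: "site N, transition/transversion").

Site 21 changes C→T. C is a pyrimidine and T is a pyrimidine, so this is a transition.

site 21, transition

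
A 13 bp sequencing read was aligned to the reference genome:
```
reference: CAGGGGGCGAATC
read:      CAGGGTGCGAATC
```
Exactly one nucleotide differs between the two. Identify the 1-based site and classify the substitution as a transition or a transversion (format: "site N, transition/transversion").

site 6, transversion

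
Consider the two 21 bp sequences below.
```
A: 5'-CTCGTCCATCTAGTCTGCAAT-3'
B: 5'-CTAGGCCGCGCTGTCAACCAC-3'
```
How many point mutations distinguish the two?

Comparing position by position, 11 positions differ: 3 (C/A), 5 (T/G), 8 (A/G), 9 (T/C), 10 (C/G), 11 (T/C), 12 (A/T), 16 (T/A), 17 (G/A), 19 (A/C), 21 (T/C).

11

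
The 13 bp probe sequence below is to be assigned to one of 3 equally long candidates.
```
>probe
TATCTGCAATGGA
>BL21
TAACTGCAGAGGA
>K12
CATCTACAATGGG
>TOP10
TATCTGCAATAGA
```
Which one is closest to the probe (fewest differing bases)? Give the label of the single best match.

Hamming distances to probe — BL21: 3; K12: 3; TOP10: 1.
Smallest is TOP10 with 1 mismatch.

TOP10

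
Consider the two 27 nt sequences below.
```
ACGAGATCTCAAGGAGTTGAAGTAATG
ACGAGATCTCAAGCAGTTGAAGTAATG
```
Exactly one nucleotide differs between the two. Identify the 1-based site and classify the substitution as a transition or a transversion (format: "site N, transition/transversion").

The sequences differ only at site 14: G→C (purine→pyrimidine), a transversion.

site 14, transversion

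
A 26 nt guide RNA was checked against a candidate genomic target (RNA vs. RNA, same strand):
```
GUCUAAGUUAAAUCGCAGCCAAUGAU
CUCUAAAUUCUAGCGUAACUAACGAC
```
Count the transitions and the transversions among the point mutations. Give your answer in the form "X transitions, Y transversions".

6 transitions, 4 transversions

Mismatches (1-based):
position 1: G→C (purine→pyrimidine, transversion)
position 7: G→A (purine→purine, transition)
position 10: A→C (purine→pyrimidine, transversion)
position 11: A→U (purine→pyrimidine, transversion)
position 13: U→G (pyrimidine→purine, transversion)
position 16: C→U (pyrimidine→pyrimidine, transition)
position 18: G→A (purine→purine, transition)
position 20: C→U (pyrimidine→pyrimidine, transition)
position 23: U→C (pyrimidine→pyrimidine, transition)
position 26: U→C (pyrimidine→pyrimidine, transition)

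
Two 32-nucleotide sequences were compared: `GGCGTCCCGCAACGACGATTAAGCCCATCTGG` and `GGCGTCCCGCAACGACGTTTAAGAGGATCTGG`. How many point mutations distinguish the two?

Comparing position by position, 4 bases differ: 18 (A/T), 24 (C/A), 25 (C/G), 26 (C/G).

4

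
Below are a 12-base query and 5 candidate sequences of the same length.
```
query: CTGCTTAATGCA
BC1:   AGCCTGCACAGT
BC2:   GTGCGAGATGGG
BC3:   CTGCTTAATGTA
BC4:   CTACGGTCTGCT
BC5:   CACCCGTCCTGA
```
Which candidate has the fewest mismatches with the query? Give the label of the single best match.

BC3

BC1 differs at 9 positions; BC2 differs at 6 positions; BC3 differs at 1 position; BC4 differs at 6 positions; BC5 differs at 9 positions. The closest is BC3.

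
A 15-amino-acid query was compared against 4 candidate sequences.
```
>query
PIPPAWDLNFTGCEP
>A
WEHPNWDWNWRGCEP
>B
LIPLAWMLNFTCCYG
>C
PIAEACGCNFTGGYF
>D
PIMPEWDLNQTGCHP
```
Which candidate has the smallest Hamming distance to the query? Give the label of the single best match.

A differs at 7 residues; B differs at 6 residues; C differs at 8 residues; D differs at 4 residues. The closest is D.

D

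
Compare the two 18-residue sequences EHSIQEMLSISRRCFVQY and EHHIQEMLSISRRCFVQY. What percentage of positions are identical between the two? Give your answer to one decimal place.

1 position differs (3), so 17 of 18 match: 17/18 = 94.44%.

94.4%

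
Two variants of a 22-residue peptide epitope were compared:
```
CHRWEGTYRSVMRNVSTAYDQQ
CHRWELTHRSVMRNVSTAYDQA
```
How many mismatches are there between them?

Comparing position by position, 3 residues differ: 6 (G/L), 8 (Y/H), 22 (Q/A).

3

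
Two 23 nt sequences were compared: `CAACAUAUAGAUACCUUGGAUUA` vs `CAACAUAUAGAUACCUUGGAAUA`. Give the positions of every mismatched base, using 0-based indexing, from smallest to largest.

Differences at position 20 (U→A).

20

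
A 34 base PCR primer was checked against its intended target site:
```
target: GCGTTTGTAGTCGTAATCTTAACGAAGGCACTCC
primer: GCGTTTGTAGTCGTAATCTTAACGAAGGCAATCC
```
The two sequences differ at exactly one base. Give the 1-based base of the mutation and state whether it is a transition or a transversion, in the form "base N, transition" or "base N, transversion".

base 31, transversion

Base 31 changes C→A. C is a pyrimidine and A is a purine, so this is a transversion.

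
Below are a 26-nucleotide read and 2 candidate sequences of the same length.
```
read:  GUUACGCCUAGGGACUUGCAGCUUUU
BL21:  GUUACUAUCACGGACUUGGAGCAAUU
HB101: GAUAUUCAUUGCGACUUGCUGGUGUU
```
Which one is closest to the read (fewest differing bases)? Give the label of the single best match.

BL21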